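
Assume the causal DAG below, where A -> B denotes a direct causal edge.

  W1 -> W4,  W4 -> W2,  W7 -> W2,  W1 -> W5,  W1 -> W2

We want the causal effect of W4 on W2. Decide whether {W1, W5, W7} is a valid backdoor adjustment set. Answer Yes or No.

Backdoor paths from W4 to W2 (paths whose first edge points into W4):
  P1: W4 <- W1 -> W2
Condition 1 (no descendant of W4 in the set): holds — descendants of W4 are {W2}; none are in {W1, W5, W7}.
Condition 2 (every backdoor path blocked by {W1, W5, W7}):
  P1: blocked at fork node W1 ∈ conditioning set.
{W1, W5, W7} satisfies the backdoor criterion.

Yes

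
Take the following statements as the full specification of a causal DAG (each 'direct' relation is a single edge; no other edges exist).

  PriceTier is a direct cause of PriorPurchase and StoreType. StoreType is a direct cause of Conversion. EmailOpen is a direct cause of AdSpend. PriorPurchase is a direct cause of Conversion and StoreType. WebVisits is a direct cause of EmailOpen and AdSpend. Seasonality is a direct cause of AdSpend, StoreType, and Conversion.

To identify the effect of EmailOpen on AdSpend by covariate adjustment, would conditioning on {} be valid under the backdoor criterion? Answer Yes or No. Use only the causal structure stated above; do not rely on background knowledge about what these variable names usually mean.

Backdoor paths from EmailOpen to AdSpend (paths whose first edge points into EmailOpen):
  P1: EmailOpen <- WebVisits -> AdSpend
Condition 1 (no descendant of EmailOpen in the set): holds — descendants of EmailOpen are {AdSpend}; none are in {}.
Condition 2 (every backdoor path blocked by {}):
  P1: open — no interior node is in the conditioning set.
{} does not satisfy the backdoor criterion.

No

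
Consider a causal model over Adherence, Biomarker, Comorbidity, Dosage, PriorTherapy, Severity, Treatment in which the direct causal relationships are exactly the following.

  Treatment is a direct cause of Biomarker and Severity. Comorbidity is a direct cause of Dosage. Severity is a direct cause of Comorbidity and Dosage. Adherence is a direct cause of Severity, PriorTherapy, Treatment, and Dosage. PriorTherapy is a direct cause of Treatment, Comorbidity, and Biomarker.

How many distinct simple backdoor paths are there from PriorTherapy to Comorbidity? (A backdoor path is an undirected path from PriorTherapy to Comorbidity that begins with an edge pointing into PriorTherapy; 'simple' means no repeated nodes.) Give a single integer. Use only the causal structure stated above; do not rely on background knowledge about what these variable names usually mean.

A backdoor path from PriorTherapy to Comorbidity is any simple undirected path whose first edge points into PriorTherapy (i.e. leaves PriorTherapy via a parent).
Parents of PriorTherapy: {Adherence}.
Enumerating:
  P1: PriorTherapy <- Adherence -> Treatment -> Severity -> Comorbidity
  P2: PriorTherapy <- Adherence -> Treatment -> Severity -> Dosage <- Comorbidity
  P3: PriorTherapy <- Adherence -> Severity -> Comorbidity
  P4: PriorTherapy <- Adherence -> Severity -> Dosage <- Comorbidity
  P5: PriorTherapy <- Adherence -> Dosage <- Severity -> Comorbidity
  P6: PriorTherapy <- Adherence -> Dosage <- Comorbidity
That exhausts the simple backdoor paths. Count: 6.

6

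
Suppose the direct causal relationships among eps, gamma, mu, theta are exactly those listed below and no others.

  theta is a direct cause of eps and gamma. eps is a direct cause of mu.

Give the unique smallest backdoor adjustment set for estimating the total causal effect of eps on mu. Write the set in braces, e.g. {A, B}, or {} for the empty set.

{}

Variables eligible for adjustment (non-descendants of eps, excluding eps and mu): {gamma, theta}.
Backdoor paths from eps to mu:
  (none)
With no backdoor paths the empty set already satisfies the criterion, and it is trivially minimal.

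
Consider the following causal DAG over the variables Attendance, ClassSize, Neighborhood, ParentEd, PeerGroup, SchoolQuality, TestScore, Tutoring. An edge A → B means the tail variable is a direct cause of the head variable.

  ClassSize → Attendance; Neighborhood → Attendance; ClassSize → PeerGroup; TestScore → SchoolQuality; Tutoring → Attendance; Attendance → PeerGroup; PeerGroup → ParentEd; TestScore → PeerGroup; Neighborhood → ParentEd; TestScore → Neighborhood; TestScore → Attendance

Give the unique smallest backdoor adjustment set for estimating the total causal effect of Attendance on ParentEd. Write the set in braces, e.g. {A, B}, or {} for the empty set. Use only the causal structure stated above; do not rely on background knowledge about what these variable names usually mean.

Variables eligible for adjustment (non-descendants of Attendance, excluding Attendance and ParentEd): {ClassSize, Neighborhood, SchoolQuality, TestScore, Tutoring}.
Backdoor paths from Attendance to ParentEd:
  P1: Attendance <- TestScore -> Neighborhood -> ParentEd
  P2: Attendance <- TestScore -> PeerGroup -> ParentEd
  P3: Attendance <- Neighborhood <- TestScore -> PeerGroup -> ParentEd
  P4: Attendance <- Neighborhood -> ParentEd
  P5: Attendance <- ClassSize -> PeerGroup <- TestScore -> Neighborhood -> ParentEd
  P6: Attendance <- ClassSize -> PeerGroup -> ParentEd
The empty set is not sufficient: P1 (Attendance <- TestScore -> Neighborhood -> ParentEd) has no collider blocking it and no conditioned non-collider, so it is open.
Try {ClassSize, Neighborhood, TestScore}:
  P1: blocked at fork node TestScore ∈ conditioning set.
  P2: blocked at fork node TestScore ∈ conditioning set.
  P3: blocked at chain node Neighborhood ∈ conditioning set.
  P4: blocked at fork node Neighborhood ∈ conditioning set.
  P5: blocked at fork node ClassSize ∈ conditioning set.
  P6: blocked at fork node ClassSize ∈ conditioning set.
{ClassSize, Neighborhood, TestScore} contains no descendant of Attendance and blocks every backdoor path.
Every element of {ClassSize, Neighborhood, TestScore} is needed (dropping ClassSize leaves P6 open; dropping Neighborhood leaves P4 open; dropping TestScore leaves P2 open), so no proper subset is valid.
Among all size-3 subsets of the eligible variables, only {ClassSize, Neighborhood, TestScore} blocks every backdoor path, so it is the unique smallest valid adjustment set.

{ClassSize, Neighborhood, TestScore}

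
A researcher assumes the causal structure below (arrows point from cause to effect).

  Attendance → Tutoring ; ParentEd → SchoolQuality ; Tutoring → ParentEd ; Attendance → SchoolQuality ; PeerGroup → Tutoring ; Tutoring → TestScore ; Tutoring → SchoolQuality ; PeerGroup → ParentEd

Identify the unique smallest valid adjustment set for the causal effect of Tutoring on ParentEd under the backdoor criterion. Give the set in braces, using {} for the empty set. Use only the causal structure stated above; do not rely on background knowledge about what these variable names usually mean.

Variables eligible for adjustment (non-descendants of Tutoring, excluding Tutoring and ParentEd): {Attendance, PeerGroup}.
Backdoor paths from Tutoring to ParentEd:
  P1: Tutoring <- PeerGroup -> ParentEd
  P2: Tutoring <- Attendance -> SchoolQuality <- ParentEd
The empty set is not sufficient: P1 (Tutoring <- PeerGroup -> ParentEd) has no collider blocking it and no conditioned non-collider, so it is open.
Try {PeerGroup}:
  P1: blocked at fork node PeerGroup ∈ conditioning set.
  P2: blocked at collider SchoolQuality (neither it nor any descendant is in the conditioning set).
{PeerGroup} contains no descendant of Tutoring and blocks every backdoor path.
No other singleton works — e.g. {Attendance} leaves P1 open — so {PeerGroup} is the unique smallest valid adjustment set.

{PeerGroup}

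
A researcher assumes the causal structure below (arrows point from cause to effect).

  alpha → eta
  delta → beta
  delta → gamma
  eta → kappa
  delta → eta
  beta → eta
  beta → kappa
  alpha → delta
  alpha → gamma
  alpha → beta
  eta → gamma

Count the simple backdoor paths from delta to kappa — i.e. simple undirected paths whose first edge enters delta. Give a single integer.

A backdoor path from delta to kappa is any simple undirected path whose first edge points into delta (i.e. leaves delta via a parent).
Parents of delta: {alpha}.
Enumerating:
  P1: delta <- alpha -> beta -> eta -> kappa
  P2: delta <- alpha -> beta -> kappa
  P3: delta <- alpha -> eta <- beta -> kappa
  P4: delta <- alpha -> eta -> kappa
  P5: delta <- alpha -> gamma <- eta <- beta -> kappa
  P6: delta <- alpha -> gamma <- eta -> kappa
That exhausts the simple backdoor paths. Count: 6.

6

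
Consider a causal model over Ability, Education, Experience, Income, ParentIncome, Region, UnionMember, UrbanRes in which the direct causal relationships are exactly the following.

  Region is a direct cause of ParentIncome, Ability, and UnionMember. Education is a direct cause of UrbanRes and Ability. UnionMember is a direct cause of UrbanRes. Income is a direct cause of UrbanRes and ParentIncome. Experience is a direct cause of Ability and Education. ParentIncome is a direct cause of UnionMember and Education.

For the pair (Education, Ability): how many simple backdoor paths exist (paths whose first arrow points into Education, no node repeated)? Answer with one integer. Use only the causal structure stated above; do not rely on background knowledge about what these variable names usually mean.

A backdoor path from Education to Ability is any simple undirected path whose first edge points into Education (i.e. leaves Education via a parent).
Parents of Education: {Experience, ParentIncome}.
Enumerating:
  P1: Education <- Experience -> Ability
  P2: Education <- ParentIncome <- Income -> UrbanRes <- UnionMember <- Region -> Ability
  P3: Education <- ParentIncome <- Region -> Ability
  P4: Education <- ParentIncome -> UnionMember <- Region -> Ability
That exhausts the simple backdoor paths. Count: 4.

4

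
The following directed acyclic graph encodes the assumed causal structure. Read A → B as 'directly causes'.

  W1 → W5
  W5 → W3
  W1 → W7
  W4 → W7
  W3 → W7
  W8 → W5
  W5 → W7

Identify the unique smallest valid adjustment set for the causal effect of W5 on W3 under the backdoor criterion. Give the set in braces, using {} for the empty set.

Variables eligible for adjustment (non-descendants of W5, excluding W5 and W3): {W1, W4, W8}.
Backdoor paths from W5 to W3:
  P1: W5 <- W1 -> W7 <- W3
Each backdoor path contains an unconditioned collider, so every path is already blocked with the empty conditioning set:
  P1: blocked at collider W7 (neither it nor any descendant is in the conditioning set).
The empty set is therefore the unique smallest valid set.

{}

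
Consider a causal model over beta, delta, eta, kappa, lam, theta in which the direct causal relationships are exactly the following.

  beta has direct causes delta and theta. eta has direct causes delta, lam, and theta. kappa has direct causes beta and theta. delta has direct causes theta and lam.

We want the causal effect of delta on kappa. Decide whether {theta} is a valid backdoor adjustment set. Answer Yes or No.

Yes

Backdoor paths from delta to kappa (paths whose first edge points into delta):
  P1: delta <- theta -> beta -> kappa
  P2: delta <- theta -> kappa
  P3: delta <- lam -> eta <- theta -> beta -> kappa
  P4: delta <- lam -> eta <- theta -> kappa
Condition 1 (no descendant of delta in the set): holds — descendants of delta are {beta, eta, kappa}; none are in {theta}.
Condition 2 (every backdoor path blocked by {theta}):
  P1: blocked at fork node theta ∈ conditioning set.
  P2: blocked at fork node theta ∈ conditioning set.
  P3: blocked at collider eta (neither it nor any descendant is in the conditioning set).
  P4: blocked at collider eta (neither it nor any descendant is in the conditioning set).
{theta} satisfies the backdoor criterion.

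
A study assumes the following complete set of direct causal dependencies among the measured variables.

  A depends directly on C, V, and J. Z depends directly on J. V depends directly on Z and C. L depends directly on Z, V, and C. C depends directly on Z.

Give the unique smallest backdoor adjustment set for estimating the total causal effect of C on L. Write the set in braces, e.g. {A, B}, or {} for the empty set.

Variables eligible for adjustment (non-descendants of C, excluding C and L): {J, Z}.
Backdoor paths from C to L:
  P1: C <- Z <- J -> A <- V -> L
  P2: C <- Z -> V -> L
  P3: C <- Z -> L
The empty set is not sufficient: P2 (C <- Z -> V -> L) has no collider blocking it and no conditioned non-collider, so it is open.
Try {Z}:
  P1: blocked at chain node Z ∈ conditioning set.
  P2: blocked at fork node Z ∈ conditioning set.
  P3: blocked at fork node Z ∈ conditioning set.
{Z} contains no descendant of C and blocks every backdoor path.
No other singleton works — e.g. {J} leaves P2 open — so {Z} is the unique smallest valid adjustment set.

{Z}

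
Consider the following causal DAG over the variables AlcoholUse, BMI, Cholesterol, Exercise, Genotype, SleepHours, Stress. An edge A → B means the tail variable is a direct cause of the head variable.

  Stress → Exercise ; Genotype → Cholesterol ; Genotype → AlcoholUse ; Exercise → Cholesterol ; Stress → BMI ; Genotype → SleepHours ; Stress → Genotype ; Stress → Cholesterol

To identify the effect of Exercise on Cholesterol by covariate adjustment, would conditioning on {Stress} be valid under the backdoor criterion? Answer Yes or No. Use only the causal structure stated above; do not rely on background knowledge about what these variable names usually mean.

Yes

Backdoor paths from Exercise to Cholesterol (paths whose first edge points into Exercise):
  P1: Exercise <- Stress -> Genotype -> Cholesterol
  P2: Exercise <- Stress -> Cholesterol
Condition 1 (no descendant of Exercise in the set): holds — descendants of Exercise are {Cholesterol}; none are in {Stress}.
Condition 2 (every backdoor path blocked by {Stress}):
  P1: blocked at fork node Stress ∈ conditioning set.
  P2: blocked at fork node Stress ∈ conditioning set.
{Stress} satisfies the backdoor criterion.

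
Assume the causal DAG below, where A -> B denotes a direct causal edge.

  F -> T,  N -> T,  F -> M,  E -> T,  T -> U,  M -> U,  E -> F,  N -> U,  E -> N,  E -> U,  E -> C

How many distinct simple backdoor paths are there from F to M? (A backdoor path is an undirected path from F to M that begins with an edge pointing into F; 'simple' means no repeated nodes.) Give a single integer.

A backdoor path from F to M is any simple undirected path whose first edge points into F (i.e. leaves F via a parent).
Parents of F: {E}.
Enumerating:
  P1: F <- E -> N -> T -> U <- M
  P2: F <- E -> N -> U <- M
  P3: F <- E -> T <- N -> U <- M
  P4: F <- E -> T -> U <- M
  P5: F <- E -> U <- M
That exhausts the simple backdoor paths. Count: 5.

5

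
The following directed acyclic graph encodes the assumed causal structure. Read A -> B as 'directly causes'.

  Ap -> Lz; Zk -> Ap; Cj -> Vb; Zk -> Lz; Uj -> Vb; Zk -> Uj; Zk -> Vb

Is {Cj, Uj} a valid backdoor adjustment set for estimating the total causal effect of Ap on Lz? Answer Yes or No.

Backdoor paths from Ap to Lz (paths whose first edge points into Ap):
  P1: Ap <- Zk -> Lz
Condition 1 (no descendant of Ap in the set): holds — descendants of Ap are {Lz}; none are in {Cj, Uj}.
Condition 2 (every backdoor path blocked by {Cj, Uj}):
  P1: open — no interior node is in the conditioning set.
{Cj, Uj} does not satisfy the backdoor criterion.

No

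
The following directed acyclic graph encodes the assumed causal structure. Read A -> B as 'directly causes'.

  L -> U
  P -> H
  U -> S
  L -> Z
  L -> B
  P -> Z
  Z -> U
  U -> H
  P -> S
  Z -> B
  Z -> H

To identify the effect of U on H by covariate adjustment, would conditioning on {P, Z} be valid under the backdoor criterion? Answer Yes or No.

Yes

Backdoor paths from U to H (paths whose first edge points into U):
  P1: U <- L -> Z <- P -> H
  P2: U <- L -> Z -> H
  P3: U <- L -> B <- Z <- P -> H
  P4: U <- L -> B <- Z -> H
  P5: U <- Z <- P -> H
  P6: U <- Z -> H
Condition 1 (no descendant of U in the set): holds — descendants of U are {H, S}; none are in {P, Z}.
Condition 2 (every backdoor path blocked by {P, Z}):
  P1: blocked at fork node P ∈ conditioning set.
  P2: blocked at chain node Z ∈ conditioning set.
  P3: blocked at collider B (neither it nor any descendant is in the conditioning set).
  P4: blocked at collider B (neither it nor any descendant is in the conditioning set).
  P5: blocked at chain node Z ∈ conditioning set.
  P6: blocked at fork node Z ∈ conditioning set.
{P, Z} satisfies the backdoor criterion.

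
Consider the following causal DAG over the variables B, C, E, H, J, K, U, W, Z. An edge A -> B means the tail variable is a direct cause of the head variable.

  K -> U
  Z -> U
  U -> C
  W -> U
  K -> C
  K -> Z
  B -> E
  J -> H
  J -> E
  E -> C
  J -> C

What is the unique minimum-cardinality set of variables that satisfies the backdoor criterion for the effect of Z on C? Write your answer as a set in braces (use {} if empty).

{K}

Variables eligible for adjustment (non-descendants of Z, excluding Z and C): {B, E, H, J, K, W}.
Backdoor paths from Z to C:
  P1: Z <- K -> U -> C
  P2: Z <- K -> C
The empty set is not sufficient: P1 (Z <- K -> U -> C) has no collider blocking it and no conditioned non-collider, so it is open.
Try {K}:
  P1: blocked at fork node K ∈ conditioning set.
  P2: blocked at fork node K ∈ conditioning set.
{K} contains no descendant of Z and blocks every backdoor path.
No other singleton works — e.g. {B} leaves P1 open — so {K} is the unique smallest valid adjustment set.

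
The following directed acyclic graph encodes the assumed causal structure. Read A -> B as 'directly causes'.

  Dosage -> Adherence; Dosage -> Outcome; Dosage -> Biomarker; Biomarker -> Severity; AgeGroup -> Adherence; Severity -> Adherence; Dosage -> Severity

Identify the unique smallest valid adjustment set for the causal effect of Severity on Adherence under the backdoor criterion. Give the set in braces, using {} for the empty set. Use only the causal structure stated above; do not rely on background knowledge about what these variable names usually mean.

{Dosage}

Variables eligible for adjustment (non-descendants of Severity, excluding Severity and Adherence): {AgeGroup, Biomarker, Dosage, Outcome}.
Backdoor paths from Severity to Adherence:
  P1: Severity <- Dosage -> Adherence
  P2: Severity <- Biomarker <- Dosage -> Adherence
The empty set is not sufficient: P1 (Severity <- Dosage -> Adherence) has no collider blocking it and no conditioned non-collider, so it is open.
Try {Dosage}:
  P1: blocked at fork node Dosage ∈ conditioning set.
  P2: blocked at fork node Dosage ∈ conditioning set.
{Dosage} contains no descendant of Severity and blocks every backdoor path.
No other singleton works — e.g. {Outcome} leaves P1 open — so {Dosage} is the unique smallest valid adjustment set.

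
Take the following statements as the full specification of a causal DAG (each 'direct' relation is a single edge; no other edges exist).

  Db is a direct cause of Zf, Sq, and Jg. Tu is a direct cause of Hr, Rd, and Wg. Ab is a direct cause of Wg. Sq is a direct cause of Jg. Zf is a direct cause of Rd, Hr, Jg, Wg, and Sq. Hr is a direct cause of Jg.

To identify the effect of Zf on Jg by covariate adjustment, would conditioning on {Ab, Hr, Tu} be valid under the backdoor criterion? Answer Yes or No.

Backdoor paths from Zf to Jg (paths whose first edge points into Zf):
  P1: Zf <- Db -> Sq -> Jg
  P2: Zf <- Db -> Jg
Condition 1 (no descendant of Zf in the set): FAILS — Hr is a descendant of Zf.
Condition 2 (every backdoor path blocked by {Ab, Hr, Tu}):
  P1: open — no interior node is in the conditioning set.
  P2: open — no interior node is in the conditioning set.
{Ab, Hr, Tu} does not satisfy the backdoor criterion.

No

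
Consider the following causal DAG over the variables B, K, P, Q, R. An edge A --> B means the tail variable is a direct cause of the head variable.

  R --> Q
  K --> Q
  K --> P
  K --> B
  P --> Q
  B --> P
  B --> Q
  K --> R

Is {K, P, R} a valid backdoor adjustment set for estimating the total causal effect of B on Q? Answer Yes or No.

No

Backdoor paths from B to Q (paths whose first edge points into B):
  P1: B <- K -> R -> Q
  P2: B <- K -> P -> Q
  P3: B <- K -> Q
Condition 1 (no descendant of B in the set): FAILS — P is a descendant of B.
Condition 2 (every backdoor path blocked by {K, P, R}):
  P1: blocked at fork node K ∈ conditioning set.
  P2: blocked at fork node K ∈ conditioning set.
  P3: blocked at fork node K ∈ conditioning set.
{K, P, R} does not satisfy the backdoor criterion.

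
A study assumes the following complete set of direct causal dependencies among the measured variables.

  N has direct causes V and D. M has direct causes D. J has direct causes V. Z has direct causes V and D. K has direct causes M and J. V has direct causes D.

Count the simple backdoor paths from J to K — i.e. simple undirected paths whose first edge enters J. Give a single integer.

A backdoor path from J to K is any simple undirected path whose first edge points into J (i.e. leaves J via a parent).
Parents of J: {V}.
Enumerating:
  P1: J <- V <- D -> M -> K
  P2: J <- V -> Z <- D -> M -> K
  P3: J <- V -> N <- D -> M -> K
That exhausts the simple backdoor paths. Count: 3.

3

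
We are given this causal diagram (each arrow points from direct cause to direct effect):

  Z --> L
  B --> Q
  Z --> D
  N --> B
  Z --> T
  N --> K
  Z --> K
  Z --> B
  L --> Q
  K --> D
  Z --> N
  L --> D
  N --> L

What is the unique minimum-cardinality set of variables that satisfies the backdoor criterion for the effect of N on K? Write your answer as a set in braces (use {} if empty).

Variables eligible for adjustment (non-descendants of N, excluding N and K): {T, Z}.
Backdoor paths from N to K:
  P1: N <- Z -> L -> D <- K
  P2: N <- Z -> K
  P3: N <- Z -> B -> Q <- L -> D <- K
  P4: N <- Z -> D <- K
The empty set is not sufficient: P2 (N <- Z -> K) has no collider blocking it and no conditioned non-collider, so it is open.
Try {Z}:
  P1: blocked at fork node Z ∈ conditioning set.
  P2: blocked at fork node Z ∈ conditioning set.
  P3: blocked at fork node Z ∈ conditioning set.
  P4: blocked at fork node Z ∈ conditioning set.
{Z} contains no descendant of N and blocks every backdoor path.
No other singleton works — e.g. {T} leaves P2 open — so {Z} is the unique smallest valid adjustment set.

{Z}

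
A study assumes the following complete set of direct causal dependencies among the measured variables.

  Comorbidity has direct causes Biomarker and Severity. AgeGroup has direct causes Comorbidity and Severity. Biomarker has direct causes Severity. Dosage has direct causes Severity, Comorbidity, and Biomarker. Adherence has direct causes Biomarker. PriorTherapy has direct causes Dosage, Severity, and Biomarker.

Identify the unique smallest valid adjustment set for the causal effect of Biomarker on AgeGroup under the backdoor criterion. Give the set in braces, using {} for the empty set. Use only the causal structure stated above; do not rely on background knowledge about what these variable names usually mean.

{Severity}

Variables eligible for adjustment (non-descendants of Biomarker, excluding Biomarker and AgeGroup): {Severity}.
Backdoor paths from Biomarker to AgeGroup:
  P1: Biomarker <- Severity -> Comorbidity -> AgeGroup
  P2: Biomarker <- Severity -> Dosage <- Comorbidity -> AgeGroup
  P3: Biomarker <- Severity -> PriorTherapy <- Dosage <- Comorbidity -> AgeGroup
  P4: Biomarker <- Severity -> AgeGroup
The empty set is not sufficient: P1 (Biomarker <- Severity -> Comorbidity -> AgeGroup) has no collider blocking it and no conditioned non-collider, so it is open.
Try {Severity}:
  P1: blocked at fork node Severity ∈ conditioning set.
  P2: blocked at fork node Severity ∈ conditioning set.
  P3: blocked at fork node Severity ∈ conditioning set.
  P4: blocked at fork node Severity ∈ conditioning set.
{Severity} contains no descendant of Biomarker and blocks every backdoor path.
{Severity} is the unique smallest valid adjustment set.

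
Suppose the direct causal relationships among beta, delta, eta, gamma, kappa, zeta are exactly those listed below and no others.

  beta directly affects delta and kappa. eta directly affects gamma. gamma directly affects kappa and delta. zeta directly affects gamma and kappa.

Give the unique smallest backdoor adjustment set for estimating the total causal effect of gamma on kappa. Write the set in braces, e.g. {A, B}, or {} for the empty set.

{zeta}

Variables eligible for adjustment (non-descendants of gamma, excluding gamma and kappa): {beta, eta, zeta}.
Backdoor paths from gamma to kappa:
  P1: gamma <- zeta -> kappa
The empty set is not sufficient: P1 (gamma <- zeta -> kappa) has no collider blocking it and no conditioned non-collider, so it is open.
Try {zeta}:
  P1: blocked at fork node zeta ∈ conditioning set.
{zeta} contains no descendant of gamma and blocks every backdoor path.
No other singleton works — e.g. {eta} leaves P1 open — so {zeta} is the unique smallest valid adjustment set.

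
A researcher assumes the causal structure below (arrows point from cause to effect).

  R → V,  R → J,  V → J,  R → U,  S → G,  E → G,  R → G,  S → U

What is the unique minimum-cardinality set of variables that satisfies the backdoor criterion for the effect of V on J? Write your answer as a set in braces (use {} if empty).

{R}

Variables eligible for adjustment (non-descendants of V, excluding V and J): {E, G, R, S, U}.
Backdoor paths from V to J:
  P1: V <- R -> J
The empty set is not sufficient: P1 (V <- R -> J) has no collider blocking it and no conditioned non-collider, so it is open.
Try {R}:
  P1: blocked at fork node R ∈ conditioning set.
{R} contains no descendant of V and blocks every backdoor path.
No other singleton works — e.g. {E} leaves P1 open — so {R} is the unique smallest valid adjustment set.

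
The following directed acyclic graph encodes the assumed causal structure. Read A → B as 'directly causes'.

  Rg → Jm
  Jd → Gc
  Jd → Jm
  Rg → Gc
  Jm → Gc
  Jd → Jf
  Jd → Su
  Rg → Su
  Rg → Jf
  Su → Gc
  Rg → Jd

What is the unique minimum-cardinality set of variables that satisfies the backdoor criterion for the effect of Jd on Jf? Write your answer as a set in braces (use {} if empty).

Variables eligible for adjustment (non-descendants of Jd, excluding Jd and Jf): {Rg}.
Backdoor paths from Jd to Jf:
  P1: Jd <- Rg -> Jf
The empty set is not sufficient: P1 (Jd <- Rg -> Jf) has no collider blocking it and no conditioned non-collider, so it is open.
Try {Rg}:
  P1: blocked at fork node Rg ∈ conditioning set.
{Rg} contains no descendant of Jd and blocks every backdoor path.
{Rg} is the unique smallest valid adjustment set.

{Rg}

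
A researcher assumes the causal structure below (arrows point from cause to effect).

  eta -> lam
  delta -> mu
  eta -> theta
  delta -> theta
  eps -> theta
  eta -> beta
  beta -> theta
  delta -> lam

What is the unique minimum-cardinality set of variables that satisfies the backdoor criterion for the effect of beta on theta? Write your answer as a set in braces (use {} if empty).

{eta}

Variables eligible for adjustment (non-descendants of beta, excluding beta and theta): {delta, eps, eta, lam, mu}.
Backdoor paths from beta to theta:
  P1: beta <- eta -> theta
  P2: beta <- eta -> lam <- delta -> theta
The empty set is not sufficient: P1 (beta <- eta -> theta) has no collider blocking it and no conditioned non-collider, so it is open.
Try {eta}:
  P1: blocked at fork node eta ∈ conditioning set.
  P2: blocked at fork node eta ∈ conditioning set.
{eta} contains no descendant of beta and blocks every backdoor path.
No other singleton works — e.g. {eps} leaves P1 open — so {eta} is the unique smallest valid adjustment set.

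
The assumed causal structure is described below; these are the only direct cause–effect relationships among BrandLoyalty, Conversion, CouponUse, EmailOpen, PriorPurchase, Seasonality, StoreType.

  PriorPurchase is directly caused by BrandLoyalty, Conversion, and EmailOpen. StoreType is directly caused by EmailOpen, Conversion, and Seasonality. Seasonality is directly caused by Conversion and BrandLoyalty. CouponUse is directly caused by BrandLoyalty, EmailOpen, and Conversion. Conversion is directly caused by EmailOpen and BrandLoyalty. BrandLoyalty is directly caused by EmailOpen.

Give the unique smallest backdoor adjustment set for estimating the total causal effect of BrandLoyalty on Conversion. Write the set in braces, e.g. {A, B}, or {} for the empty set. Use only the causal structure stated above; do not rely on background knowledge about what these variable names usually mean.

{EmailOpen}

Variables eligible for adjustment (non-descendants of BrandLoyalty, excluding BrandLoyalty and Conversion): {EmailOpen}.
Backdoor paths from BrandLoyalty to Conversion:
  P1: BrandLoyalty <- EmailOpen -> Conversion
  P2: BrandLoyalty <- EmailOpen -> CouponUse <- Conversion
  P3: BrandLoyalty <- EmailOpen -> StoreType <- Conversion
  P4: BrandLoyalty <- EmailOpen -> StoreType <- Seasonality <- Conversion
  P5: BrandLoyalty <- EmailOpen -> PriorPurchase <- Conversion
The empty set is not sufficient: P1 (BrandLoyalty <- EmailOpen -> Conversion) has no collider blocking it and no conditioned non-collider, so it is open.
Try {EmailOpen}:
  P1: blocked at fork node EmailOpen ∈ conditioning set.
  P2: blocked at fork node EmailOpen ∈ conditioning set.
  P3: blocked at fork node EmailOpen ∈ conditioning set.
  P4: blocked at fork node EmailOpen ∈ conditioning set.
  P5: blocked at fork node EmailOpen ∈ conditioning set.
{EmailOpen} contains no descendant of BrandLoyalty and blocks every backdoor path.
{EmailOpen} is the unique smallest valid adjustment set.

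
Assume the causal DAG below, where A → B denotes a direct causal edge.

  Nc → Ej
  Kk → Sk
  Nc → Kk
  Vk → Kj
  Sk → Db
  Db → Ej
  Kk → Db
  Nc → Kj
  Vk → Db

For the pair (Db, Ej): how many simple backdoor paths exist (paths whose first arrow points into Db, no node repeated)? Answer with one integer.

A backdoor path from Db to Ej is any simple undirected path whose first edge points into Db (i.e. leaves Db via a parent).
Parents of Db: {Kk, Sk, Vk}.
Enumerating:
  P1: Db <- Vk -> Kj <- Nc -> Ej
  P2: Db <- Kk <- Nc -> Ej
  P3: Db <- Sk <- Kk <- Nc -> Ej
That exhausts the simple backdoor paths. Count: 3.

3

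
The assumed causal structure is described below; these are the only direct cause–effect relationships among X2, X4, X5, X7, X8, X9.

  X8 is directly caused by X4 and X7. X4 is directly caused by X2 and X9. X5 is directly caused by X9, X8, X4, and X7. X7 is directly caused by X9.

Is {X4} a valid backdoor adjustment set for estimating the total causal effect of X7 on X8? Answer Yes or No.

Backdoor paths from X7 to X8 (paths whose first edge points into X7):
  P1: X7 <- X9 -> X4 -> X8
  P2: X7 <- X9 -> X4 -> X5 <- X8
  P3: X7 <- X9 -> X5 <- X4 -> X8
  P4: X7 <- X9 -> X5 <- X8
Condition 1 (no descendant of X7 in the set): holds — descendants of X7 are {X5, X8}; none are in {X4}.
Condition 2 (every backdoor path blocked by {X4}):
  P1: blocked at chain node X4 ∈ conditioning set.
  P2: blocked at chain node X4 ∈ conditioning set.
  P3: blocked at collider X5 (neither it nor any descendant is in the conditioning set).
  P4: blocked at collider X5 (neither it nor any descendant is in the conditioning set).
{X4} satisfies the backdoor criterion.

Yes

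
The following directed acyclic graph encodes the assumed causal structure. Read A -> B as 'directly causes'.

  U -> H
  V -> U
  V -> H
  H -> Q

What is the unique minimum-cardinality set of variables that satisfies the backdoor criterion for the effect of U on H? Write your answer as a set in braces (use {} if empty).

Variables eligible for adjustment (non-descendants of U, excluding U and H): {V}.
Backdoor paths from U to H:
  P1: U <- V -> H
The empty set is not sufficient: P1 (U <- V -> H) has no collider blocking it and no conditioned non-collider, so it is open.
Try {V}:
  P1: blocked at fork node V ∈ conditioning set.
{V} contains no descendant of U and blocks every backdoor path.
{V} is the unique smallest valid adjustment set.

{V}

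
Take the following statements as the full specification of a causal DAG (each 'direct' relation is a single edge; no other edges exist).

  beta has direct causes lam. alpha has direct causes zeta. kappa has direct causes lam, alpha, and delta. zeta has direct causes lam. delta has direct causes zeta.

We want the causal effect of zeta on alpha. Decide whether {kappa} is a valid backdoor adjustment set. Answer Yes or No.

No

Backdoor paths from zeta to alpha (paths whose first edge points into zeta):
  P1: zeta <- lam -> kappa <- alpha
Condition 1 (no descendant of zeta in the set): FAILS — kappa is a descendant of zeta.
Condition 2 (every backdoor path blocked by {kappa}):
  P1: open — collider(s) kappa are conditioned on (or have a conditioned descendant) and no non-collider on the path is in the set.
{kappa} does not satisfy the backdoor criterion.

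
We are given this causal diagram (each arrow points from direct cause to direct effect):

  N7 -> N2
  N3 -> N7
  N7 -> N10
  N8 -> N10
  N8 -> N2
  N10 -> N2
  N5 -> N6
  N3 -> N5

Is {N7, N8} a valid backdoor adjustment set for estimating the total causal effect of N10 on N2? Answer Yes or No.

Backdoor paths from N10 to N2 (paths whose first edge points into N10):
  P1: N10 <- N8 -> N2
  P2: N10 <- N7 -> N2
Condition 1 (no descendant of N10 in the set): holds — descendants of N10 are {N2}; none are in {N7, N8}.
Condition 2 (every backdoor path blocked by {N7, N8}):
  P1: blocked at fork node N8 ∈ conditioning set.
  P2: blocked at fork node N7 ∈ conditioning set.
{N7, N8} satisfies the backdoor criterion.

Yes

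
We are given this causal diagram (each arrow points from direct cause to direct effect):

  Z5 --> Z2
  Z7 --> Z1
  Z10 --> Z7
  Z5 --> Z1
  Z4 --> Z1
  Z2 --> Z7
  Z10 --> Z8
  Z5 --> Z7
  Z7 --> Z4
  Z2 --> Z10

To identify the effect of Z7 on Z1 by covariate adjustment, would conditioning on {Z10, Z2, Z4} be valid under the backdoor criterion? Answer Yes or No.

No

Backdoor paths from Z7 to Z1 (paths whose first edge points into Z7):
  P1: Z7 <- Z5 -> Z1
  P2: Z7 <- Z2 <- Z5 -> Z1
  P3: Z7 <- Z10 <- Z2 <- Z5 -> Z1
Condition 1 (no descendant of Z7 in the set): FAILS — Z4 is a descendant of Z7.
Condition 2 (every backdoor path blocked by {Z10, Z2, Z4}):
  P1: open — no interior node is in the conditioning set.
  P2: blocked at chain node Z2 ∈ conditioning set.
  P3: blocked at chain node Z10 ∈ conditioning set.
{Z10, Z2, Z4} does not satisfy the backdoor criterion.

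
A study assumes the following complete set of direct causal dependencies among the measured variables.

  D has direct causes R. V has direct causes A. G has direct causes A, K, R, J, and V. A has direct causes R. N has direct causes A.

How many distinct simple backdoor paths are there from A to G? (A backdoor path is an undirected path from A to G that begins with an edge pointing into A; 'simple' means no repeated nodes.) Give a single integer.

A backdoor path from A to G is any simple undirected path whose first edge points into A (i.e. leaves A via a parent).
Parents of A: {R}.
Enumerating:
  P1: A <- R -> G
That exhausts the simple backdoor paths. Count: 1.

1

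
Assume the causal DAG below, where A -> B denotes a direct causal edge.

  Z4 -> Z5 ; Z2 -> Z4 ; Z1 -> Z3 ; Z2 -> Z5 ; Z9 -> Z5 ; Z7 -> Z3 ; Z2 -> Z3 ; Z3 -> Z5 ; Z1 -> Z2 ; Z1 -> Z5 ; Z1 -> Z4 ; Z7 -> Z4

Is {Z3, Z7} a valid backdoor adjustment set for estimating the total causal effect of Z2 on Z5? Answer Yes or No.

No

Backdoor paths from Z2 to Z5 (paths whose first edge points into Z2):
  P1: Z2 <- Z1 -> Z4 <- Z7 -> Z3 -> Z5
  P2: Z2 <- Z1 -> Z4 -> Z5
  P3: Z2 <- Z1 -> Z3 <- Z7 -> Z4 -> Z5
  P4: Z2 <- Z1 -> Z3 -> Z5
  P5: Z2 <- Z1 -> Z5
Condition 1 (no descendant of Z2 in the set): FAILS — Z3 is a descendant of Z2.
Condition 2 (every backdoor path blocked by {Z3, Z7}):
  P1: blocked at collider Z4 (neither it nor any descendant is in the conditioning set).
  P2: open — no interior node is in the conditioning set.
  P3: blocked at fork node Z7 ∈ conditioning set.
  P4: blocked at chain node Z3 ∈ conditioning set.
  P5: open — no interior node is in the conditioning set.
{Z3, Z7} does not satisfy the backdoor criterion.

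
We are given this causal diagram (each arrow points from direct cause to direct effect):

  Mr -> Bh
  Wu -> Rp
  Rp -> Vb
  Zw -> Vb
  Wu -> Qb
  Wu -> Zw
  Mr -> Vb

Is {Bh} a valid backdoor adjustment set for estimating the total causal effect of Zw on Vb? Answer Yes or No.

Backdoor paths from Zw to Vb (paths whose first edge points into Zw):
  P1: Zw <- Wu -> Rp -> Vb
Condition 1 (no descendant of Zw in the set): holds — descendants of Zw are {Vb}; none are in {Bh}.
Condition 2 (every backdoor path blocked by {Bh}):
  P1: open — no interior node is in the conditioning set.
{Bh} does not satisfy the backdoor criterion.

No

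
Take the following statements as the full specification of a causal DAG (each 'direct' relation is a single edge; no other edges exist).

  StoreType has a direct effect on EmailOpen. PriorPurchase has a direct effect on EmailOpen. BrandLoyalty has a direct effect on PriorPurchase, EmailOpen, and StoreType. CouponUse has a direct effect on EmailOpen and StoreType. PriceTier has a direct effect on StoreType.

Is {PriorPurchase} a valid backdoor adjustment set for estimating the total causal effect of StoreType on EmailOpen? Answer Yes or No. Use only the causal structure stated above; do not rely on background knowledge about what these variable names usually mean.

No

Backdoor paths from StoreType to EmailOpen (paths whose first edge points into StoreType):
  P1: StoreType <- BrandLoyalty -> PriorPurchase -> EmailOpen
  P2: StoreType <- BrandLoyalty -> EmailOpen
  P3: StoreType <- CouponUse -> EmailOpen
Condition 1 (no descendant of StoreType in the set): holds — descendants of StoreType are {EmailOpen}; none are in {PriorPurchase}.
Condition 2 (every backdoor path blocked by {PriorPurchase}):
  P1: blocked at chain node PriorPurchase ∈ conditioning set.
  P2: open — no interior node is in the conditioning set.
  P3: open — no interior node is in the conditioning set.
{PriorPurchase} does not satisfy the backdoor criterion.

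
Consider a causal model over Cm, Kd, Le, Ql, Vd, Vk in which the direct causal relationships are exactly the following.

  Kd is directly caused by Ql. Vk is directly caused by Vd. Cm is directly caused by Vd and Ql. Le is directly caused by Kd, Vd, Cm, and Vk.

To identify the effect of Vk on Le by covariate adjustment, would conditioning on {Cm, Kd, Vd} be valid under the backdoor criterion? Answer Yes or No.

Backdoor paths from Vk to Le (paths whose first edge points into Vk):
  P1: Vk <- Vd -> Cm <- Ql -> Kd -> Le
  P2: Vk <- Vd -> Cm -> Le
  P3: Vk <- Vd -> Le
Condition 1 (no descendant of Vk in the set): holds — descendants of Vk are {Le}; none are in {Cm, Kd, Vd}.
Condition 2 (every backdoor path blocked by {Cm, Kd, Vd}):
  P1: blocked at fork node Vd ∈ conditioning set.
  P2: blocked at fork node Vd ∈ conditioning set.
  P3: blocked at fork node Vd ∈ conditioning set.
{Cm, Kd, Vd} satisfies the backdoor criterion.

Yes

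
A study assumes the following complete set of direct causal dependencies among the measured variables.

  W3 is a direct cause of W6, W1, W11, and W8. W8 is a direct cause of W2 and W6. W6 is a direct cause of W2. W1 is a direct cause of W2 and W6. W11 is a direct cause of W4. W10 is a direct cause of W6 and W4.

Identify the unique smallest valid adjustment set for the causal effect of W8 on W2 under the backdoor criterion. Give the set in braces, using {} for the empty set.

Variables eligible for adjustment (non-descendants of W8, excluding W8 and W2): {W1, W10, W11, W3, W4}.
Backdoor paths from W8 to W2:
  P1: W8 <- W3 -> W1 -> W6 -> W2
  P2: W8 <- W3 -> W1 -> W2
  P3: W8 <- W3 -> W11 -> W4 <- W10 -> W6 <- W1 -> W2
  P4: W8 <- W3 -> W11 -> W4 <- W10 -> W6 -> W2
  P5: W8 <- W3 -> W6 <- W1 -> W2
  P6: W8 <- W3 -> W6 -> W2
The empty set is not sufficient: P1 (W8 <- W3 -> W1 -> W6 -> W2) has no collider blocking it and no conditioned non-collider, so it is open.
Try {W3}:
  P1: blocked at fork node W3 ∈ conditioning set.
  P2: blocked at fork node W3 ∈ conditioning set.
  P3: blocked at fork node W3 ∈ conditioning set.
  P4: blocked at fork node W3 ∈ conditioning set.
  P5: blocked at fork node W3 ∈ conditioning set.
  P6: blocked at fork node W3 ∈ conditioning set.
{W3} contains no descendant of W8 and blocks every backdoor path.
No other singleton works — e.g. {W10} leaves P1 open — so {W3} is the unique smallest valid adjustment set.

{W3}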